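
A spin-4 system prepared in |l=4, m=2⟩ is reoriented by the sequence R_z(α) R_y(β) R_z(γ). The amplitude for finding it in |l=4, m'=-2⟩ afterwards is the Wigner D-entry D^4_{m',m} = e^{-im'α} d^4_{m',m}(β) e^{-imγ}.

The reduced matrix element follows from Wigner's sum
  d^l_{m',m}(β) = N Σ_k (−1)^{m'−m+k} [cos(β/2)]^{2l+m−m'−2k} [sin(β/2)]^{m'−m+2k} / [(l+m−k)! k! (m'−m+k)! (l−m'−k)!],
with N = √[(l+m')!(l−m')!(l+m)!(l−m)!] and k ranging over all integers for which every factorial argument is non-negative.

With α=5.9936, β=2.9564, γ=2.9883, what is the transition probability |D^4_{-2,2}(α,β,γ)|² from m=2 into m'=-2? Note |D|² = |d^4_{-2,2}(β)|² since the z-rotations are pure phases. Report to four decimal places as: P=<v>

First d^4_{-2,2}(β=2.9564), then the phase factors e^{-i(-2)α} and e^{-i(2)γ}:
Half-angle: c=0.092464, s=0.995716. N=√(2·720·720·2)=1440.000000
The bounds max(0,m−m')=4 and min(l+m,l−m')=6 give 3 terms
  k=4: (−1)^0·1440.0000/(96)·0.0925^4·0.9957^4 = +0.001078
  k=5: (−1)^1·1440.0000/(120)·0.0925^2·0.9957^6 = -0.099986
  k=6: (−1)^2·1440.0000/(1440)·0.0925^0·0.9957^8 = +0.966238
d^4_{-2,2}(2.9564) = +0.001078 -0.099986 +0.966238 = +0.867329
|D^4_{-2,2}|² = |d^4_{-2,2}(β)|² = (+0.867329)² = 0.752260 (the z-rotation phases have unit modulus)

P=0.7523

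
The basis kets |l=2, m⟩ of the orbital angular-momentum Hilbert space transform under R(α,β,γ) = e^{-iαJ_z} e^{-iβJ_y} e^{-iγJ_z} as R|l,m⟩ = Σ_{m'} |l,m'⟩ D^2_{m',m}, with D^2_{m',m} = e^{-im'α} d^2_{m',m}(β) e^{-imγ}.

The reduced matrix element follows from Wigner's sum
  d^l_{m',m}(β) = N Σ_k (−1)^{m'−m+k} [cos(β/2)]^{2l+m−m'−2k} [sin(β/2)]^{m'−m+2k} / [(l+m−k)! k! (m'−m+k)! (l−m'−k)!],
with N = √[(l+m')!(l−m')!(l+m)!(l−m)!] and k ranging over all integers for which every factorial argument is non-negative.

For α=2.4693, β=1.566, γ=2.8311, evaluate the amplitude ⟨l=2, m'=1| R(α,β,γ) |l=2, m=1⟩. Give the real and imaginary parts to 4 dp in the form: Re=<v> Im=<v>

Re=-0.2760 Im=-0.4140

First d^2_{1,1}(β=1.566), then the phase factors e^{-i(1)α} and e^{-i(1)γ}:
Half-angle: c=0.708801, s=0.705409. N=√(6·1·6·1)=6.000000
The bounds max(0,m−m')=0 and min(l+m,l−m')=1 give 2 terms
  k=0: (−1)^0·6.0000/(6)·0.7088^4·0.7054^0 = +0.252404
  k=1: (−1)^1·6.0000/(2)·0.7088^2·0.7054^2 = -0.749983
d^2_{1,1}(1.566) = +0.252404 -0.749983 = -0.497579
Attach z-rotation phases: D = e^{-i(1)(2.4693)}·(-0.497579)·e^{-i(1)(2.8311)} = -0.276011-0.414008i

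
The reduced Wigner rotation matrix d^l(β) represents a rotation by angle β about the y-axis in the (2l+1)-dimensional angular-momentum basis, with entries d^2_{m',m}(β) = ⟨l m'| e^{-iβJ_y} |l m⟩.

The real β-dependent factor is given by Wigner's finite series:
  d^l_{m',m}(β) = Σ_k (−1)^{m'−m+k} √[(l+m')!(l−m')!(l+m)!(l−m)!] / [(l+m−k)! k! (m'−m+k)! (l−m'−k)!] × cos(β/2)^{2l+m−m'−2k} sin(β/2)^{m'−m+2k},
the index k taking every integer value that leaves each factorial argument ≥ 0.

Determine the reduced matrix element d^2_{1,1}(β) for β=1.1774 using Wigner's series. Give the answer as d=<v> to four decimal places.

d^2_{1,1}(β=1.1774) via Wigner's sum:
Half-angle: c=0.831663, s=0.555280. N=√(6·1·6·1)=6.000000
Admissible k: 0..1 (factorial args all ≥0)
  k=0: (−1)^0·6.0000/(6)·0.8317^4·0.5553^0 = +0.478399
  k=1: (−1)^1·6.0000/(2)·0.8317^2·0.5553^2 = -0.639795
d^2_{1,1}(1.1774) = +0.478399 -0.639795 = -0.161396

d=-0.1614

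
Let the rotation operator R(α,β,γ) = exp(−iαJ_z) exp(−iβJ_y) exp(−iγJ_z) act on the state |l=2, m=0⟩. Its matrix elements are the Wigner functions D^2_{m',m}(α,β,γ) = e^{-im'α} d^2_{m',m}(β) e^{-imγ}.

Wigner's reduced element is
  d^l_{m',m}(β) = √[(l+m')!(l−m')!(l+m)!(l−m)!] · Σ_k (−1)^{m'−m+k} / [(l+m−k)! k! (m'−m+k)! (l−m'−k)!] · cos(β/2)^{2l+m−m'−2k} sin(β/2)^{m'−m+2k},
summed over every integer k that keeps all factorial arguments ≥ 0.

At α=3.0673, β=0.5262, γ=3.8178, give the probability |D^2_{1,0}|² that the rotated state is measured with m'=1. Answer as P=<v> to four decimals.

D^2_{1,0}(3.0673,0.5262,3.8178) = e^{-i·1·3.0673}·d^2_{1,0}(0.5262)·e^{-i·0·3.8178}. Compute d first:
Half-angle: c=0.965588, s=0.260075. N=√(6·1·2·2)=4.898979
The bounds max(0,m−m')=0 and min(l+m,l−m')=1 give 2 terms
  k=0: (−1)^1·4.8990/(2)·0.9656^3·0.2601^1 = -0.573523
  k=1: (−1)^2·4.8990/(2)·0.9656^1·0.2601^3 = +0.041607
d^2_{1,0}(0.5262) = -0.573523 +0.041607 = -0.531916
|D^2_{1,0}|² = |d^2_{1,0}(β)|² = (-0.531916)² = 0.282934 (the z-rotation phases have unit modulus)

P=0.2829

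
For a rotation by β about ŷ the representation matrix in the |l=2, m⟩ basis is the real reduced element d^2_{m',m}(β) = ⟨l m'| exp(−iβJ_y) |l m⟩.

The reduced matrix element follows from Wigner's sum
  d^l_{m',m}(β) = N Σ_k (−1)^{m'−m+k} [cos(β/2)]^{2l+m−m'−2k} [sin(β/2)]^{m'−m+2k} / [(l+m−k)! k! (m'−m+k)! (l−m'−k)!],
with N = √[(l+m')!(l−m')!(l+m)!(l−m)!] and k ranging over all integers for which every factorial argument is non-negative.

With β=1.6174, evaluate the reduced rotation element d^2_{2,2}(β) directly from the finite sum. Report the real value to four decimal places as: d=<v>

d^2_{2,2}(β=1.6174) via Wigner's sum:
Half-angle: c=0.690439, s=0.723390. N=√(24·1·24·1)=24.000000
k∈{0} keeps every argument non-negative
  k=0: (−1)^0·24.0000/(24)·0.6904^4·0.7234^0 = +0.227249
d^2_{2,2}(1.6174) = +0.227249

d=0.2272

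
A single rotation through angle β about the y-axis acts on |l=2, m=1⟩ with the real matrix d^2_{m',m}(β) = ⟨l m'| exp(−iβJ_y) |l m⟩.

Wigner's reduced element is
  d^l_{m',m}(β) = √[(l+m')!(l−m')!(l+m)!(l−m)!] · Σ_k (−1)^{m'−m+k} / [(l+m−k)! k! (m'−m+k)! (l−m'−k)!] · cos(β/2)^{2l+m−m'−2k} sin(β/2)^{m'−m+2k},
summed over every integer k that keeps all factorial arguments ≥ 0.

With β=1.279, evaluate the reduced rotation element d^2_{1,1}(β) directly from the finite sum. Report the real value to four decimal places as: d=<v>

d=-0.2734

d^2_{1,1}(β=1.279) via Wigner's sum:
Half-angle: c=0.802394, s=0.596794. N=√(6·1·6·1)=6.000000
k∈{0,1} keeps every argument non-negative
  k=0: (−1)^0·6.0000/(6)·0.8024^4·0.5968^0 = +0.414525
  k=1: (−1)^1·6.0000/(2)·0.8024^2·0.5968^2 = -0.687933
d^2_{1,1}(1.279) = +0.414525 -0.687933 = -0.273408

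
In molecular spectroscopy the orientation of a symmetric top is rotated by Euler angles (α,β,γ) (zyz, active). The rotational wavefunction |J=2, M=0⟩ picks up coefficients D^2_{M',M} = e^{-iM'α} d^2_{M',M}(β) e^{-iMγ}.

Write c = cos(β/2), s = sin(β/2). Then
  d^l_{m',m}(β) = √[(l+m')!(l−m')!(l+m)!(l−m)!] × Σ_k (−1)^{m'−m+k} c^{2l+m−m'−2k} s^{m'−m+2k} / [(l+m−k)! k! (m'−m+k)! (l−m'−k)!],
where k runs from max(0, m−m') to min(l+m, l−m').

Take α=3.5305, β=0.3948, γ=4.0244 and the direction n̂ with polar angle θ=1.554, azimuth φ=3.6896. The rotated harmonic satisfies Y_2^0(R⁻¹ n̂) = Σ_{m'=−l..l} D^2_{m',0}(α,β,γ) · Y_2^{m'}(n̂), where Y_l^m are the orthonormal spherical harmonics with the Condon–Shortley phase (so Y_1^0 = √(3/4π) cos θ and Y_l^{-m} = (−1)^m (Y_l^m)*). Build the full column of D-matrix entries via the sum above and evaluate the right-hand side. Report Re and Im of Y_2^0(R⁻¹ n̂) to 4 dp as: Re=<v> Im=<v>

Re=-0.1676 Im=0.0000

Need the full column D^2_{m',0} for m'=−2..2 at α=3.5305, β=0.3948, γ=4.0244.
cos(β/2)=0.980580, sin(β/2)=0.196120
d^2_{-2,0}: single k=2 term ⇒ +0.090591;  D = +0.064542+0.063570i
d^2_{-1,0}: k∈[1..2] ⇒ +0.452947 -0.018119 = +0.434828;  D = -0.402357-0.164877i
d^2_{0,0}: k∈[0..2] ⇒ +0.924553 -0.147935 +0.001479 = +0.778097;  D = +0.778097+0.000000i
d^2_{1,0}: k∈[0..1] ⇒ -0.452947 +0.018119 = -0.434828;  D = +0.402357-0.164877i
d^2_{2,0}: single k=0 term ⇒ +0.090591;  D = +0.064542-0.063570i
Y_2^{m'}(θ=1.554,φ=3.6896) and Σ D·Y over m':
  (+0.0645+0.0636i)·(+0.1765-0.3435i)  (-0.4024-0.1649i)·(-0.0111+0.0068i)  (+0.7781+0.0000i)·(-0.3151+0.0000i)  (+0.4024-0.1649i)·(+0.0111+0.0068i)  (+0.0645-0.0636i)·(+0.1765+0.3435i)
Y_2^0(R⁻¹ n̂) = -0.167603+0.000000i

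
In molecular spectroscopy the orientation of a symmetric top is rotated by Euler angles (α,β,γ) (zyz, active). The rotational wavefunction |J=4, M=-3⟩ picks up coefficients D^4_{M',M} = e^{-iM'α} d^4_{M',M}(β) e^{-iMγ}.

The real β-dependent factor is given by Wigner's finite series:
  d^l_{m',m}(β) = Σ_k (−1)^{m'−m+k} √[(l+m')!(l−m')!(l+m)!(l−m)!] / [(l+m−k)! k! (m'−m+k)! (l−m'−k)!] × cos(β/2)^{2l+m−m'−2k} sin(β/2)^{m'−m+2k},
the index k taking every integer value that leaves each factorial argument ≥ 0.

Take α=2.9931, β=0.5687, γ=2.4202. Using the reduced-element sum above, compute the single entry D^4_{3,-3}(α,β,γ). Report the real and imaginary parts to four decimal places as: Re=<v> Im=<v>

D^4_{3,-3}(2.9931,0.5687,2.4202) = e^{-i·3·2.9931}·d^4_{3,-3}(0.5687)·e^{-i·-3·2.4202}. Compute d first:
With c≡cos(β/2)=0.959844 and s≡sin(β/2)=0.280534, N=[5040·1·1·5040]^{1/2}=5040.000000
k∈{0,1} keeps every argument non-negative
  k=0: (−1)^6·5040.0000/(720)·0.9598^2·0.2805^6 = +0.003143
  k=1: (−1)^7·5040.0000/(5040)·0.9598^0·0.2805^8 = -0.000038
d^4_{3,-3}(0.5687) = +0.003143 -0.000038 = +0.003105
Attach z-rotation phases: D = e^{-i(3)(2.9931)}·(+0.003105)·e^{-i(-3)(2.4202)} = -0.000458-0.003071i

Re=-0.0005 Im=-0.0031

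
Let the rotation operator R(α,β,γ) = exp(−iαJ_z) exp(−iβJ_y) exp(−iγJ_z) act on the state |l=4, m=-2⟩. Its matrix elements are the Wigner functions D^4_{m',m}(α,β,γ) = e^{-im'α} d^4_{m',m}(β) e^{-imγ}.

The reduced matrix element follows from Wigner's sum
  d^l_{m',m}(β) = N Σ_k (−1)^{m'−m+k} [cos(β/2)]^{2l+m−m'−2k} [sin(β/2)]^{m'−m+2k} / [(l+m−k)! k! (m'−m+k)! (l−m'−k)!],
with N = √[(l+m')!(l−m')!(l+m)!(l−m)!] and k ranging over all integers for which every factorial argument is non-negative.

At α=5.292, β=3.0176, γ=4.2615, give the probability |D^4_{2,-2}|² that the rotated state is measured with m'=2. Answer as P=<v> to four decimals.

P=0.8825

D^4_{2,-2}(5.292,3.0176,4.2615) = e^{-i·2·5.292}·d^4_{2,-2}(3.0176)·e^{-i·-2·4.2615}. Compute d first:
With c≡cos(β/2)=0.061957 and s≡sin(β/2)=0.998079, N=[720·2·2·720]^{1/2}=1440.000000
The bounds max(0,m−m')=0 and min(l+m,l−m')=2 give 3 terms
  k=0: (−1)^4·1440.0000/(96)·0.0620^4·0.9981^4 = +0.000219
  k=1: (−1)^5·1440.0000/(120)·0.0620^2·0.9981^6 = -0.045535
  k=2: (−1)^6·1440.0000/(1440)·0.0620^0·0.9981^8 = +0.984734
d^4_{2,-2}(3.0176) = +0.000219 -0.045535 +0.984734 = +0.939418
|D^4_{2,-2}|² = |d^4_{2,-2}(β)|² = (+0.939418)² = 0.882506 (the z-rotation phases have unit modulus)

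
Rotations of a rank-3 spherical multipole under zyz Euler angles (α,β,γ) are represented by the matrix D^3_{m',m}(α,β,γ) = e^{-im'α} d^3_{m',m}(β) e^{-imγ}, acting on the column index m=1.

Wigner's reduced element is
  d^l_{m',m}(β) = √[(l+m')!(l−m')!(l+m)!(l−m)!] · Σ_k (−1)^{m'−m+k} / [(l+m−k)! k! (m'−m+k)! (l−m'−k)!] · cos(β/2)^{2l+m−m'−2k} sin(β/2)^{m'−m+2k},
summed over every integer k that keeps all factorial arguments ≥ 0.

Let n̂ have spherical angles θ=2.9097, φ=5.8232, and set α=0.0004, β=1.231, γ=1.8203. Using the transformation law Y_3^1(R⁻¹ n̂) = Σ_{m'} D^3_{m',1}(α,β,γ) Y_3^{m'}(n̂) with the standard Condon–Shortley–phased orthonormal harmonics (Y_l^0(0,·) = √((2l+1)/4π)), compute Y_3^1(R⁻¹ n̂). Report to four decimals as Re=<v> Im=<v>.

Need the full column D^3_{m',1} for m'=−3..3 at α=0.0004, β=1.231, γ=1.8203.
cos(β/2)=0.816485, sin(β/2)=0.577367
d^3_{-3,1}: single k=4 term ⇒ +0.286912;  D = -0.070512-0.278113i
d^3_{-2,1}: k∈[3..4] ⇒ +0.662567 -0.165656 = +0.496911;  D = -0.122314-0.481622i
d^3_{-1,1}: k∈[2..4] ⇒ +0.888889 -0.592644 +0.037043 = +0.333289;  D = -0.082167-0.323001i
d^3_{0,1}: k∈[1..3] ⇒ +0.725743 -1.088709 +0.181467 = -0.181498;  D = +0.044816+0.175878i
d^3_{1,1}: k∈[0..2] ⇒ +0.296271 -1.185185 +0.444483 = -0.444432;  D = +0.109913+0.430626i
d^3_{2,1}: k∈[0..1] ⇒ -0.662510 +0.662567 = +0.000057;  D = -0.000014-0.000055i
d^3_{3,1}: single k=0 term ⇒ +0.573775;  D = -0.142345-0.555838i
Y_3^{m'}(θ=2.9097,φ=5.8232) and Σ D·Y over m':
  (-0.0705-0.2781i)·(+0.0010+0.0050i)  (-0.1223-0.4816i)·(-0.0318-0.0418i)  (-0.0822-0.3230i)·(+0.2486+0.1232i)  (+0.0448+0.1759i)·(-0.6305+0.0000i)  (+0.1099+0.4306i)·(-0.2486+0.1232i)  (-0.0000-0.0001i)·(-0.0318+0.0418i)  (-0.1423-0.5558i)·(-0.0010+0.0050i)
Y_3^1(R⁻¹ n̂) = -0.101288-0.275196i

Re=-0.1013 Im=-0.2752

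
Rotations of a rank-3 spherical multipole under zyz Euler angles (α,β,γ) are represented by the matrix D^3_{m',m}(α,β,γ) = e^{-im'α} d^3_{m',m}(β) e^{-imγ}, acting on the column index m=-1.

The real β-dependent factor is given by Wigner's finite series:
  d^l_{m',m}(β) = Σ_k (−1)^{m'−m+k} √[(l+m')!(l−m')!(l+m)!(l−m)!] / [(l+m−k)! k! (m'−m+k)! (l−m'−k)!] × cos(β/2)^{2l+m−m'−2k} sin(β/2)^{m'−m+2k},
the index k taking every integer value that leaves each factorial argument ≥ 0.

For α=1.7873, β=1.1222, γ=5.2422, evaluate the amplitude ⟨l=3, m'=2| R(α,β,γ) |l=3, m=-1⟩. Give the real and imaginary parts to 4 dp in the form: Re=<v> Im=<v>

First d^3_{2,-1}(β=1.1222), then the phase factors e^{-i(2)α} and e^{-i(-1)γ}:
c=cos(1.1222/2)=0.846670, s=sin(1.1222/2)=0.532118; N=√[120·1·2·24]=75.894664
Admissible k: 0..1 (factorial args all ≥0)
  k=0: (−1)^3·75.8947/(12)·0.8467^3·0.5321^3 = -0.578358
  k=1: (−1)^4·75.8947/(24)·0.8467^1·0.5321^5 = +0.114223
d^3_{2,-1}(1.1222) = -0.578358 +0.114223 = -0.464135
D = (-0.907708+0.419602i)·(-0.464135)·(+0.505370-0.862903i) = +0.044860-0.461962i

Re=0.0449 Im=-0.4620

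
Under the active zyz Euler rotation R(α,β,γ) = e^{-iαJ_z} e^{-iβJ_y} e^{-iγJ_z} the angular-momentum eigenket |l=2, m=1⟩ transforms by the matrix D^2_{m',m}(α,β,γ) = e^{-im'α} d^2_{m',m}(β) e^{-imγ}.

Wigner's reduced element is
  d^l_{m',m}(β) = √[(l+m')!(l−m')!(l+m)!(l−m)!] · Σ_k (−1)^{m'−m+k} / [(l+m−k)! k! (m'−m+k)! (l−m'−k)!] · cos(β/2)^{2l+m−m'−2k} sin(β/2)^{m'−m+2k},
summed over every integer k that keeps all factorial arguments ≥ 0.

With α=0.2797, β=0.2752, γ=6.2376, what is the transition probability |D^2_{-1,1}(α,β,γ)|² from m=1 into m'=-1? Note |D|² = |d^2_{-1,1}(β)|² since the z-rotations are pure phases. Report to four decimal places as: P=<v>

D^2_{-1,1}(0.2797,0.2752,6.2376) = e^{-i·-1·0.2797}·d^2_{-1,1}(0.2752)·e^{-i·1·6.2376}. Compute d first:
c=cos(0.2752/2)=0.990548, s=sin(0.2752/2)=0.137166; N=√[1·6·6·1]=6.000000
The bounds max(0,m−m')=2 and min(l+m,l−m')=3 give 2 terms
  k=2: (−1)^0·6.0000/(2)·0.9905^2·0.1372^2 = +0.055382
  k=3: (−1)^1·6.0000/(6)·0.9905^0·0.1372^4 = -0.000354
d^2_{-1,1}(0.2752) = +0.055382 -0.000354 = +0.055028
|D^2_{-1,1}|² = |d^2_{-1,1}(β)|² = (+0.055028)² = 0.003028 (the z-rotation phases have unit modulus)

P=0.0030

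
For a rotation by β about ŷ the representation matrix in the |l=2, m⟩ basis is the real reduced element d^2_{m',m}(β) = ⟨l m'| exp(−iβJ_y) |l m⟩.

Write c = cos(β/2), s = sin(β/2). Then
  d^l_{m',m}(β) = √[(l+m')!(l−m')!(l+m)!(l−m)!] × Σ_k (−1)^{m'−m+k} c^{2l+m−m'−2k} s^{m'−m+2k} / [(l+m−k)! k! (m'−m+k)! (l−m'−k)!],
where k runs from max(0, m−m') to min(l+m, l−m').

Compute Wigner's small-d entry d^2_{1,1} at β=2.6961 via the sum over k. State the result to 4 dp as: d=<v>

d^2_{1,1}(β=2.6961) via Wigner's sum:
With c≡cos(β/2)=0.220909 and s≡sin(β/2)=0.975294, N=[6·1·6·1]^{1/2}=6.000000
Admissible k: 0..1 (factorial args all ≥0)
  k=0: (−1)^0·6.0000/(6)·0.2209^4·0.9753^0 = +0.002382
  k=1: (−1)^1·6.0000/(2)·0.2209^2·0.9753^2 = -0.139258
d^2_{1,1}(2.6961) = +0.002382 -0.139258 = -0.136876

d=-0.1369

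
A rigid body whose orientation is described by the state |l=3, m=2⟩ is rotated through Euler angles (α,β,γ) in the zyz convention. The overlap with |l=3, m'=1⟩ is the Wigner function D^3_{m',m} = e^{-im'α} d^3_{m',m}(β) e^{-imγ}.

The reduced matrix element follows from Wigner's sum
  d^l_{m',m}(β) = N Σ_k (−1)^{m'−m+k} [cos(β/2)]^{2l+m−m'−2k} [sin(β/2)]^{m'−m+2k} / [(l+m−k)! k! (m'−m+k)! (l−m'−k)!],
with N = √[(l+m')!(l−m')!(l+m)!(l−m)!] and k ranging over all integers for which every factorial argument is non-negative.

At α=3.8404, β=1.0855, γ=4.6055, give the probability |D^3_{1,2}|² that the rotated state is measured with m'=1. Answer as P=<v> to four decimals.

P=0.0419

D^3_{1,2}(3.8404,1.0855,4.6055) = e^{-i·1·3.8404}·d^3_{1,2}(1.0855)·e^{-i·2·4.6055}. Compute d first:
Half-angle: c=0.856292, s=0.516493. N=√(24·2·120·1)=75.894664
Admissible k: 1..2 (factorial args all ≥0)
  k=1: (−1)^0·75.8947/(24)·0.8563^5·0.5165^1 = +0.751922
  k=2: (−1)^1·75.8947/(12)·0.8563^3·0.5165^3 = -0.547126
d^3_{1,2}(1.0855) = +0.751922 -0.547126 = +0.204795
|D^3_{1,2}|² = |d^3_{1,2}(β)|² = (+0.204795)² = 0.041941 (the z-rotation phases have unit modulus)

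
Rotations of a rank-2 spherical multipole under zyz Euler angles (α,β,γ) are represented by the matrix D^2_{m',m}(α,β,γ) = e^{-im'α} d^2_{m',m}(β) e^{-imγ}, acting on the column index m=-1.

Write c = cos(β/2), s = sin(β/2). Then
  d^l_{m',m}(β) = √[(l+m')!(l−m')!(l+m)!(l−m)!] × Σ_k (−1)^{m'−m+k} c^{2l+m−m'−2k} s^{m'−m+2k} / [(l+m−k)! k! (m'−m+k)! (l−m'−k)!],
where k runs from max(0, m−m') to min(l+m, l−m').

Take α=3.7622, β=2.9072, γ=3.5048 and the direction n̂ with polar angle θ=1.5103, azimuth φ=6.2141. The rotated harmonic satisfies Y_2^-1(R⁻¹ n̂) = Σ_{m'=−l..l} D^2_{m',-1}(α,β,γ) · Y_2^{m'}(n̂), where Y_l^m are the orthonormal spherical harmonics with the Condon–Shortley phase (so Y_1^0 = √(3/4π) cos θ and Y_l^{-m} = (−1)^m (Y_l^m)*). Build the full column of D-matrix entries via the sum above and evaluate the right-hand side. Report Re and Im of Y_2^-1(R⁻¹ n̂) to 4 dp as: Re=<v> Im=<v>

Re=0.1676 Im=-0.0611

Need the full column D^2_{m',-1} for m'=−2..2 at α=3.7622, β=2.9072, γ=3.5048.
cos(β/2)=0.116928, sin(β/2)=0.993140
d^2_{-2,-1}: single k=1 term ⇒ +0.003175;  D = +0.000107-0.003174i
d^2_{-1,-1}: k∈[0..1] ⇒ +0.000187 -0.040456 = -0.040269;  D = -0.022303-0.033529i
d^2_{0,-1}: k∈[0..1] ⇒ -0.003889 +0.280561 = +0.276672;  D = -0.258622-0.098294i
d^2_{1,-1}: k∈[0..1] ⇒ +0.040456 -0.972843 = -0.932387;  D = -0.901669+0.237355i
d^2_{2,-1}: single k=0 term ⇒ -0.229077;  D = +0.146308-0.176267i
Y_2^{m'}(θ=1.5103,φ=6.2141) and Σ D·Y over m':
  (+0.0001-0.0032i)·(+0.3812+0.0530i)  (-0.0223-0.0335i)·(+0.0465+0.0032i)  (-0.2586-0.0983i)·(-0.3119+0.0000i)  (-0.9017+0.2374i)·(-0.0465+0.0032i)  (+0.1463-0.1763i)·(+0.3812-0.0530i)
Y_2^-1(R⁻¹ n̂) = +0.167554-0.061063i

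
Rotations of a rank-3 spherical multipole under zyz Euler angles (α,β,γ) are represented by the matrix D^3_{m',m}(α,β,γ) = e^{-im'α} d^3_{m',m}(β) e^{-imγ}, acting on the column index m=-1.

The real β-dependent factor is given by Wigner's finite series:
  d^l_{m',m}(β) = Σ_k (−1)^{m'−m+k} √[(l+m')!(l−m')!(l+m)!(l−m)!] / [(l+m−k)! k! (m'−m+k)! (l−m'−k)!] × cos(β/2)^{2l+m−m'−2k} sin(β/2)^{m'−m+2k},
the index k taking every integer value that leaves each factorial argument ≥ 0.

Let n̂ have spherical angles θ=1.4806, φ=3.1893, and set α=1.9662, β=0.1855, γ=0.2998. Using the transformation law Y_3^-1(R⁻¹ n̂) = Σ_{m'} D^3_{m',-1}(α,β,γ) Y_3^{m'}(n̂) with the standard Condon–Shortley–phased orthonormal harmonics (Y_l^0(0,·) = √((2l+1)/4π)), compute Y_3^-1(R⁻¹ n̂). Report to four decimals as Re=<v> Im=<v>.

Re=-0.1658 Im=0.2293

Need the full column D^3_{m',-1} for m'=−3..3 at α=1.9662, β=0.1855, γ=0.2998.
cos(β/2)=0.995702, sin(β/2)=0.092617
d^3_{-3,-1}: single k=2 term ⇒ +0.032655;  D = +0.032537-0.002765i
d^3_{-2,-1}: k∈[1..2] ⇒ +0.286640 -0.004960 = +0.281680;  D = -0.130121-0.249824i
d^3_{-1,-1}: k∈[0..2] ⇒ +0.974486 -0.067451 +0.000438 = +0.907473;  D = -0.581274+0.696870i
d^3_{0,-1}: k∈[0..2] ⇒ -0.313999 +0.008150 -0.000024 = -0.305872;  D = -0.292229-0.090333i
d^3_{1,-1}: k∈[0..2] ⇒ +0.050588 -0.000584 +0.000001 = +0.050005;  D = -0.004773-0.049777i
d^3_{2,-1}: k∈[0..1] ⇒ -0.004960 +0.000021 = -0.004939;  D = +0.004355-0.002329i
d^3_{3,-1}: single k=0 term ⇒ +0.000283;  D = +0.000219+0.000179i
Y_3^{m'}(θ=1.4806,φ=3.1893) and Σ D·Y over m':
  (+0.0325-0.0028i)·(-0.4079+0.0588i)  (-0.1301-0.2498i)·(+0.0909-0.0087i)  (-0.5813+0.6969i)·(+0.3085-0.0147i)  (-0.2922-0.0903i)·(-0.0995+0.0000i)  (-0.0048-0.0498i)·(-0.3085-0.0147i)  (+0.0044-0.0023i)·(+0.0909+0.0087i)  (+0.0002+0.0002i)·(+0.4079+0.0588i)
Y_3^-1(R⁻¹ n̂) = -0.165843+0.229304i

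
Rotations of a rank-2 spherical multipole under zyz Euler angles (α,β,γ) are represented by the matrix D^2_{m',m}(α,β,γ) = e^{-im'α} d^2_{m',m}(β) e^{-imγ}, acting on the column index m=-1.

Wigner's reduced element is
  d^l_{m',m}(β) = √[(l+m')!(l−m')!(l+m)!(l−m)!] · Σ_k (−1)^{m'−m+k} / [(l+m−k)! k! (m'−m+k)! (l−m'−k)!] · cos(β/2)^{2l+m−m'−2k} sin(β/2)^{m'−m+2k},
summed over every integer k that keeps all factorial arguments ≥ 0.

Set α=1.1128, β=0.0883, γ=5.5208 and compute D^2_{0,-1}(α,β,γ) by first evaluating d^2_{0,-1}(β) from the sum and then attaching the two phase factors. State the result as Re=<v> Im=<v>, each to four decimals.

First d^2_{0,-1}(β=0.0883), then the phase factors e^{-i(0)α} and e^{-i(-1)γ}:
Half-angle: c=0.999026, s=0.044136. N=√(2·2·1·6)=4.898979
Admissible k: 0..1 (factorial args all ≥0)
  k=0: (−1)^1·4.8990/(2)·0.9990^3·0.0441^1 = -0.107794
  k=1: (−1)^2·4.8990/(2)·0.9990^1·0.0441^3 = +0.000210
d^2_{0,-1}(0.0883) = -0.107794 +0.000210 = -0.107584
Phases: e^{-i·(0)·1.1128}=+1.000000+0.000000i, e^{-i·(-1)·5.5208}=+0.723191-0.690648i ⇒ D=-0.077804+0.074303i

Re=-0.0778 Im=0.0743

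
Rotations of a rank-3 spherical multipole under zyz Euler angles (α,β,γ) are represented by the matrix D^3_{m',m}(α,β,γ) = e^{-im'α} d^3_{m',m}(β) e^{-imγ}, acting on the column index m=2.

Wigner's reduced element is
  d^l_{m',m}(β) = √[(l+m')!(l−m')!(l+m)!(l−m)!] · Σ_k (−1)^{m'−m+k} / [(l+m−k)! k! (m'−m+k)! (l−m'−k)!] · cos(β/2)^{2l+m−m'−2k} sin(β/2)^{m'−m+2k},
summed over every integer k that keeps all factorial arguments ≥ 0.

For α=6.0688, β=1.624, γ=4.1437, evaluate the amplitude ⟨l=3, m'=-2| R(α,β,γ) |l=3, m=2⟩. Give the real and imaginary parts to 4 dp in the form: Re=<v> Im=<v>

D^3_{-2,2}(6.0688,1.624,4.1437) = e^{-i·-2·6.0688}·d^3_{-2,2}(1.624)·e^{-i·2·4.1437}. Compute d first:
Half-angle: c=0.688048, s=0.725665. N=√(1·120·120·1)=120.000000
Admissible k: 4..5 (factorial args all ≥0)
  k=4: (−1)^0·120.0000/(24)·0.6880^2·0.7257^4 = +0.656375
  k=5: (−1)^1·120.0000/(120)·0.6880^0·0.7257^6 = -0.146021
d^3_{-2,2}(1.624) = +0.656375 -0.146021 = +0.510354
D = (+0.909478-0.415753i)·(+0.510354)·(-0.419976-0.907535i) = -0.387496-0.332127i

Re=-0.3875 Im=-0.3321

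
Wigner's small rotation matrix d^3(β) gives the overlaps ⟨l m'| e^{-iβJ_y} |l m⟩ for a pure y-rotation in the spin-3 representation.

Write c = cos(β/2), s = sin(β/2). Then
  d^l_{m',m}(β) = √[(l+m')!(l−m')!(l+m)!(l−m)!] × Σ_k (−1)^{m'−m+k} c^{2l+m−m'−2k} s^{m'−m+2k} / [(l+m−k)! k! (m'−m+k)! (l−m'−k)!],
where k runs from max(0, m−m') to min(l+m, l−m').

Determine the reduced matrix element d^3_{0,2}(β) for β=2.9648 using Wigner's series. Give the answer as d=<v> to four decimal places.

d^3_{0,2}(β=2.9648) via Wigner's sum:
Half-angle: c=0.088281, s=0.996096. N=√(6·6·120·1)=65.726707
Admissible k: 2..3 (factorial args all ≥0)
  k=2: (−1)^0·65.7267/(12)·0.0883^4·0.9961^2 = +0.000330
  k=3: (−1)^1·65.7267/(12)·0.0883^2·0.9961^4 = -0.042024
d^3_{0,2}(2.9648) = +0.000330 -0.042024 = -0.041694

d=-0.0417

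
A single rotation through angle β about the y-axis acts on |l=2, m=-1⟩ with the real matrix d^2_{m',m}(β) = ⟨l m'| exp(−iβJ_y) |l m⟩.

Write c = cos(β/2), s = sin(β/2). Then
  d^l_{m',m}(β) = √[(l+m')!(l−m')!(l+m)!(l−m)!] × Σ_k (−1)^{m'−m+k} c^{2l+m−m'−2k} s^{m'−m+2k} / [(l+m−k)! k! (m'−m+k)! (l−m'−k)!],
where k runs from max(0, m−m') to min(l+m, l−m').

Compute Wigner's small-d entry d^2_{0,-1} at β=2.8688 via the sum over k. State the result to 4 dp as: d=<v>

d^2_{0,-1}(β=2.8688) via Wigner's sum:
c=cos(2.8688/2)=0.135974, s=sin(2.8688/2)=0.990712; N=√[2·2·1·6]=4.898979
k∈{0,1} keeps every argument non-negative
  k=0: (−1)^1·4.8990/(2)·0.1360^3·0.9907^1 = -0.006101
  k=1: (−1)^2·4.8990/(2)·0.1360^1·0.9907^3 = +0.323872
d^2_{0,-1}(2.8688) = -0.006101 +0.323872 = +0.317771

d=0.3178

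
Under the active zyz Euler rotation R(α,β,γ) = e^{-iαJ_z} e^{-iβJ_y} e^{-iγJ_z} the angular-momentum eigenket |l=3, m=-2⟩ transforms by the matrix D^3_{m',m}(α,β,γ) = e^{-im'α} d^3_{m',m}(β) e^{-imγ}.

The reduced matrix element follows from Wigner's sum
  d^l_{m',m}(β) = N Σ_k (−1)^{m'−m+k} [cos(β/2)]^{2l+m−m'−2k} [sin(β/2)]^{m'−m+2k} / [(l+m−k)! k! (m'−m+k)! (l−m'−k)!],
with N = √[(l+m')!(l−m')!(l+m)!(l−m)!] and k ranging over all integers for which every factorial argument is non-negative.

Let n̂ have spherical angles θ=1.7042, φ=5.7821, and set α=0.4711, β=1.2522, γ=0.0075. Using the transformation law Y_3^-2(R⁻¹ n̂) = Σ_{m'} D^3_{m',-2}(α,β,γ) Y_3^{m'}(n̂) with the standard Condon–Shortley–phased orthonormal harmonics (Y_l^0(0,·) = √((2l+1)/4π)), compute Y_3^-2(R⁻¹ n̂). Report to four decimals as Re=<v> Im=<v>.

Need the full column D^3_{m',-2} for m'=−3..3 at α=0.4711, β=1.2522, γ=0.0075.
cos(β/2)=0.810319, sin(β/2)=0.585989
d^3_{-3,-2}: single k=1 term ⇒ +0.501470;  D = +0.071216+0.496388i
d^3_{-2,-2}: k∈[0..1] ⇒ +0.283098 -0.740241 = -0.457143;  D = -0.263228-0.373752i
d^3_{-1,-2}: k∈[0..1] ⇒ -0.647395 +0.677121 = +0.029726;  D = +0.026282+0.013887i
d^3_{0,-2}: k∈[0..1] ⇒ +0.810893 -0.424063 = +0.386830;  D = +0.386787+0.005802i
d^3_{1,-2}: k∈[0..1] ⇒ -0.677121 +0.177053 = -0.500068;  D = -0.448950+0.220255i
d^3_{2,-2}: k∈[0..1] ⇒ +0.387115 -0.040489 = +0.346626;  D = +0.208002-0.277281i
d^3_{3,-2}: single k=0 term ⇒ -0.137145;  D = -0.023540+0.135109i
Y_3^{m'}(θ=1.7042,φ=5.7821) and Σ D·Y over m':
  (+0.0712+0.4964i)·(+0.0274+0.4053i)  (-0.2632-0.3738i)·(-0.0719-0.1125i)  (+0.0263+0.0139i)·(-0.2561-0.1403i)  (+0.3868+0.0058i)·(+0.1445+0.0000i)  (-0.4489+0.2203i)·(+0.2561-0.1403i)  (+0.2080-0.2773i)·(-0.0719+0.1125i)  (-0.0235+0.1351i)·(-0.0274+0.4053i)
Y_3^-2(R⁻¹ n̂) = -0.293176+0.242025i

Re=-0.2932 Im=0.2420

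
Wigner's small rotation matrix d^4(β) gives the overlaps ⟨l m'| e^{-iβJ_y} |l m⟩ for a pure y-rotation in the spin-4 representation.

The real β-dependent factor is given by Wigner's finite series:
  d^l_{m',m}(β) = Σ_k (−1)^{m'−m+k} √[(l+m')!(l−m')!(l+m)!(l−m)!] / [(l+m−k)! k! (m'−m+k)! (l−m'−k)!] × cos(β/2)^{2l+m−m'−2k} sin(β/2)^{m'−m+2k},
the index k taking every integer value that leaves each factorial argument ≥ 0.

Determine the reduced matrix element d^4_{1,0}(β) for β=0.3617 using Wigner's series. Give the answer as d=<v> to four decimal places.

d=-0.5779

d^4_{1,0}(β=0.3617) via Wigner's sum:
Half-angle: c=0.983691, s=0.179866. N=√(120·6·24·24)=643.987578
k∈{0,1,2,3} keeps every argument non-negative
  k=0: (−1)^1·643.9876/(144)·0.9837^7·0.1799^1 = -0.716927
  k=1: (−1)^2·643.9876/(24)·0.9837^5·0.1799^3 = +0.143816
  k=2: (−1)^3·643.9876/(24)·0.9837^3·0.1799^5 = -0.004808
  k=3: (−1)^4·643.9876/(144)·0.9837^1·0.1799^7 = +0.000027
d^4_{1,0}(0.3617) = -0.716927 +0.143816 -0.004808 +0.000027 = -0.577893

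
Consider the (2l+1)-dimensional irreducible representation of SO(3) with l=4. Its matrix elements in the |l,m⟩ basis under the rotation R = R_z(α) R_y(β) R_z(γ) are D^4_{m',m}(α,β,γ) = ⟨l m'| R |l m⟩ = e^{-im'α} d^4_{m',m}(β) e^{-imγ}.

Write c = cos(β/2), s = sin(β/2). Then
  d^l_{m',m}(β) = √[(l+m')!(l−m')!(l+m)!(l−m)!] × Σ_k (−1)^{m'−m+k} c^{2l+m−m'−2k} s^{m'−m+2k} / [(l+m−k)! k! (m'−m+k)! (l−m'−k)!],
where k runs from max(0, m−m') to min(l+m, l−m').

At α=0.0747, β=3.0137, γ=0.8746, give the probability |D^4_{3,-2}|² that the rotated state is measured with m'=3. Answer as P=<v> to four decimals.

D^4_{3,-2}(0.0747,3.0137,0.8746) = e^{-i·3·0.0747}·d^4_{3,-2}(3.0137)·e^{-i·-2·0.8746}. Compute d first:
With c≡cos(β/2)=0.063903 and s≡sin(β/2)=0.997956, N=[5040·1·2·720]^{1/2}=2693.993318
k∈{0,1} keeps every argument non-negative
  k=0: (−1)^5·2693.9933/(240)·0.0639^3·0.9980^5 = -0.002899
  k=1: (−1)^6·2693.9933/(720)·0.0639^1·0.9980^7 = +0.235702
d^4_{3,-2}(3.0137) = -0.002899 +0.235702 = +0.232803
|D^4_{3,-2}|² = |d^4_{3,-2}(β)|² = (+0.232803)² = 0.054197 (the z-rotation phases have unit modulus)

P=0.0542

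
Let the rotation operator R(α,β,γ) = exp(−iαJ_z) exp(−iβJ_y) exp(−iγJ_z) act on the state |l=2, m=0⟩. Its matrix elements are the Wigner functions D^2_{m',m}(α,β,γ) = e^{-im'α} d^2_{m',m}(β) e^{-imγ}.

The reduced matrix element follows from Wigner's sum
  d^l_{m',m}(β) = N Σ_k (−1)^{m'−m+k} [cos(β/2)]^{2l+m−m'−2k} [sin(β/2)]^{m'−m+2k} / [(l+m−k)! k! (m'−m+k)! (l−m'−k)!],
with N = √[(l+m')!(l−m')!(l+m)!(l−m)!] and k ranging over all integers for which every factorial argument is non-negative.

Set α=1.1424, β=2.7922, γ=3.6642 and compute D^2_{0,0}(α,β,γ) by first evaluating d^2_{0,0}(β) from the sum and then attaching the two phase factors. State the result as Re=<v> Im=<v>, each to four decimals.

Re=0.8242 Im=0.0000

D^2_{0,0}(1.1424,2.7922,3.6642) = e^{-i·0·1.1424}·d^2_{0,0}(2.7922)·e^{-i·0·3.6642}. Compute d first:
c=cos(2.7922/2)=0.173809, s=sin(2.7922/2)=0.984779; N=√[2·2·2·2]=4.000000
k∈{0,1,2} keeps every argument non-negative
  k=0: (−1)^0·4.0000/(4)·0.1738^4·0.9848^0 = +0.000913
  k=1: (−1)^1·4.0000/(1)·0.1738^2·0.9848^2 = -0.117188
  k=2: (−1)^2·4.0000/(4)·0.1738^0·0.9848^4 = +0.940493
d^2_{0,0}(2.7922) = +0.000913 -0.117188 +0.940493 = +0.824218
Attach z-rotation phases: D = e^{-i(0)(1.1424)}·(+0.824218)·e^{-i(0)(3.6642)} = +0.824218+0.000000i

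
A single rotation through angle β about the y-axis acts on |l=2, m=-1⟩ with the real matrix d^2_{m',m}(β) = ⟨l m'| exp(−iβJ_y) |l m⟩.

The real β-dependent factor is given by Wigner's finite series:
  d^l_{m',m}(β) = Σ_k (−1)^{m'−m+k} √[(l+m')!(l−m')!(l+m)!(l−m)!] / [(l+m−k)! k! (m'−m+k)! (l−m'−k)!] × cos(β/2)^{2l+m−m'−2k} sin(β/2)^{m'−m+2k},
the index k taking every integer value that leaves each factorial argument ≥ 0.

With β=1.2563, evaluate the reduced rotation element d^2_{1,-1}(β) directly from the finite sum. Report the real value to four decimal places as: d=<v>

d=0.5590

d^2_{1,-1}(β=1.2563) via Wigner's sum:
c=cos(1.2563/2)=0.809116, s=sin(1.2563/2)=0.587649; N=√[6·1·1·6]=6.000000
The bounds max(0,m−m')=0 and min(l+m,l−m')=1 give 2 terms
  k=0: (−1)^2·6.0000/(2)·0.8091^2·0.5876^2 = +0.678233
  k=1: (−1)^3·6.0000/(6)·0.8091^0·0.5876^4 = -0.119254
d^2_{1,-1}(1.2563) = +0.678233 -0.119254 = +0.558979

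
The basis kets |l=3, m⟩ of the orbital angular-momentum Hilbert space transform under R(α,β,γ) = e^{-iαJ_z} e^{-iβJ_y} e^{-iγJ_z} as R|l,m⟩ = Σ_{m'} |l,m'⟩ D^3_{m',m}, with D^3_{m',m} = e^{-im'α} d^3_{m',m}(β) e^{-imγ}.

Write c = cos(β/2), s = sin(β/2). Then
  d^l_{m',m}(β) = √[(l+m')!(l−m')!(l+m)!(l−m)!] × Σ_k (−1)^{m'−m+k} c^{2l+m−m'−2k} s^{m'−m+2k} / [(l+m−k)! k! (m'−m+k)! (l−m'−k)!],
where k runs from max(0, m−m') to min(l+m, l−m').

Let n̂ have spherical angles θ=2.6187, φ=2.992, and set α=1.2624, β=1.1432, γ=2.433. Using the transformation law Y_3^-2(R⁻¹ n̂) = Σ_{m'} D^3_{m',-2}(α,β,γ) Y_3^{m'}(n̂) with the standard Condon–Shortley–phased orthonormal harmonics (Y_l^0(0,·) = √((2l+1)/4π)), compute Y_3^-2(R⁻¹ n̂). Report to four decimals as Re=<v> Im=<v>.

Need the full column D^3_{m',-2} for m'=−3..3 at α=1.2624, β=1.1432, γ=2.433.
cos(β/2)=0.841036, sin(β/2)=0.540978
d^3_{-3,-2}: single k=1 term ⇒ +0.557609;  D = -0.399700+0.388802i
d^3_{-2,-2}: k∈[0..1] ⇒ +0.353907 -0.732132 = -0.378225;  D = -0.168990-0.338373i
d^3_{-1,-2}: k∈[0..1] ⇒ -0.719870 +0.595682 = -0.124188;  D = -0.122704+0.019146i
d^3_{0,-2}: k∈[0..1] ⇒ +0.802010 -0.331826 = +0.470184;  D = +0.071942-0.464648i
d^3_{1,-2}: k∈[0..1] ⇒ -0.595682 +0.123229 = -0.472452;  D = +0.422920+0.210594i
d^3_{2,-2}: k∈[0..1] ⇒ +0.302914 -0.025066 = +0.277848;  D = -0.193501+0.199392i
d^3_{3,-2}: single k=0 term ⇒ -0.095453;  D = -0.045091-0.084132i
Y_3^{m'}(θ=2.6187,φ=2.992) and Σ D·Y over m':
  (-0.3997+0.3888i)·(-0.0468-0.0225i)  (-0.1690-0.3384i)·(-0.2110-0.0651i)  (-0.1227+0.0191i)·(-0.4394-0.0662i)  (+0.0719-0.4646i)·(-0.2435+0.0000i)  (+0.4229+0.2106i)·(+0.4394-0.0662i)  (-0.1935+0.1994i)·(-0.2110+0.0651i)  (-0.0451-0.0841i)·(+0.0468-0.0225i)
Y_3^-2(R⁻¹ n̂) = +0.302381+0.192980i

Re=0.3024 Im=0.1930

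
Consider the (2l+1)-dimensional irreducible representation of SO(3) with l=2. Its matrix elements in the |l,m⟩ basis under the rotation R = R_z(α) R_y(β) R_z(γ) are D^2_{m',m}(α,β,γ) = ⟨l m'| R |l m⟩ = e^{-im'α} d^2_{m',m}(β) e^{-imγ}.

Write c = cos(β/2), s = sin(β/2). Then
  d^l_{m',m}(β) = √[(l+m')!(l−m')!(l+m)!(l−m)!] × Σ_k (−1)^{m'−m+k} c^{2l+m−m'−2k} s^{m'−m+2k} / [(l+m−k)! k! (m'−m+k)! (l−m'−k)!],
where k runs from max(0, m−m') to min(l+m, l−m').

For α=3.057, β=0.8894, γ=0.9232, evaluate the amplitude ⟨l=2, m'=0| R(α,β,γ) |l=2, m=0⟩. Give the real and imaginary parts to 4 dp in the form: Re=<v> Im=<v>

Re=0.0951 Im=0.0000

D^2_{0,0}(3.057,0.8894,0.9232) = e^{-i·0·3.057}·d^2_{0,0}(0.8894)·e^{-i·0·0.9232}. Compute d first:
c=cos(0.8894/2)=0.902740, s=sin(0.8894/2)=0.430187; N=√[2·2·2·2]=4.000000
The bounds max(0,m−m')=0 and min(l+m,l−m')=2 give 3 terms
  k=0: (−1)^0·4.0000/(4)·0.9027^4·0.4302^0 = +0.664126
  k=1: (−1)^1·4.0000/(1)·0.9027^2·0.4302^2 = -0.603254
  k=2: (−1)^2·4.0000/(4)·0.9027^0·0.4302^4 = +0.034248
d^2_{0,0}(0.8894) = +0.664126 -0.603254 +0.034248 = +0.095120
Attach z-rotation phases: D = e^{-i(0)(3.057)}·(+0.095120)·e^{-i(0)(0.9232)} = +0.095120+0.000000i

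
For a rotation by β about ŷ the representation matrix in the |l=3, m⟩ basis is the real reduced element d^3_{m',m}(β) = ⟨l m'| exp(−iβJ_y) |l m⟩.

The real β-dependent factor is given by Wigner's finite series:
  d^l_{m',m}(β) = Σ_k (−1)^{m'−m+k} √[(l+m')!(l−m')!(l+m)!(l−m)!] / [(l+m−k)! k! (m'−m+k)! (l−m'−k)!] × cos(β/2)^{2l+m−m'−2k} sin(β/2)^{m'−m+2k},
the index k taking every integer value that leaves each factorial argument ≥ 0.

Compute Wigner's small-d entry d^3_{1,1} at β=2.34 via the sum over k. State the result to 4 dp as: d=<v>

d=0.5028

d^3_{1,1}(β=2.34) via Wigner's sum:
With c≡cos(β/2)=0.390152 and s≡sin(β/2)=0.920751, N=[24·2·24·2]^{1/2}=48.000000
k: max(0,(1)−(1))=0 … min(3+(1),3−(1))=2
  k=0: (−1)^0·48.0000/(48)·0.3902^6·0.9208^0 = +0.003527
  k=1: (−1)^1·48.0000/(6)·0.3902^4·0.9208^2 = -0.157148
  k=2: (−1)^2·48.0000/(8)·0.3902^2·0.9208^4 = +0.656427
d^3_{1,1}(2.34) = +0.003527 -0.157148 +0.656427 = +0.502806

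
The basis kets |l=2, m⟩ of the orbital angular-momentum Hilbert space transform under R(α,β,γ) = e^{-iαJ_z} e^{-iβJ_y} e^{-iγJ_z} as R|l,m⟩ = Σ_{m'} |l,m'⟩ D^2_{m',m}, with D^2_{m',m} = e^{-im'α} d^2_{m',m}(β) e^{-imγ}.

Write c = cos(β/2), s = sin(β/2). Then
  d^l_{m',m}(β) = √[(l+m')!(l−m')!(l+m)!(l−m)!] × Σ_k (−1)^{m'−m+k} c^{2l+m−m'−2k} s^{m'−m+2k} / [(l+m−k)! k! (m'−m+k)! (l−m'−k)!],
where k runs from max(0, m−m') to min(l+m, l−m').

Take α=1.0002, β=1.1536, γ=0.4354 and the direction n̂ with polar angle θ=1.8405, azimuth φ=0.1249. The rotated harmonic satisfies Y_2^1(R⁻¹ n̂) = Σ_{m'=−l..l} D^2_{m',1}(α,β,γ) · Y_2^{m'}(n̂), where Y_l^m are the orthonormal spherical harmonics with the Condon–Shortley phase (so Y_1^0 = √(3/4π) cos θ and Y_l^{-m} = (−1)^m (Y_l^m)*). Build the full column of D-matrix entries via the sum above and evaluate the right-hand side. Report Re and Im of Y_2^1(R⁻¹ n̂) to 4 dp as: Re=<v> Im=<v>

Need the full column D^2_{m',1} for m'=−2..2 at α=1.0002, β=1.1536, γ=0.4354.
cos(β/2)=0.838212, sin(β/2)=0.545344
d^2_{-2,1}: single k=3 term ⇒ +0.271892;  D = +0.001576+0.271888i
d^2_{-1,1}: k∈[2..3] ⇒ +0.626860 -0.088447 = +0.538413;  D = +0.454795+0.288184i
d^2_{0,1}: k∈[1..2] ⇒ +0.786698 -0.332998 = +0.453700;  D = +0.411370-0.191358i
d^2_{1,1}: k∈[0..1] ⇒ +0.493646 -0.626860 = -0.133214;  D = -0.017955+0.131999i
d^2_{2,1}: single k=0 term ⇒ -0.642336;  D = +0.488881+0.416643i
Y_2^{m'}(θ=1.8405,φ=0.1249) and Σ D·Y over m':
  (+0.0016+0.2719i)·(+0.3477-0.0887i)  (+0.4548+0.2882i)·(-0.1969+0.0247i)  (+0.4114-0.1914i)·(-0.2482+0.0000i)  (-0.0180+0.1320i)·(+0.1969+0.0247i)  (+0.4889+0.4166i)·(+0.3477+0.0887i)
Y_2^1(R⁻¹ n̂) = -0.047862+0.310191i

Re=-0.0479 Im=0.3102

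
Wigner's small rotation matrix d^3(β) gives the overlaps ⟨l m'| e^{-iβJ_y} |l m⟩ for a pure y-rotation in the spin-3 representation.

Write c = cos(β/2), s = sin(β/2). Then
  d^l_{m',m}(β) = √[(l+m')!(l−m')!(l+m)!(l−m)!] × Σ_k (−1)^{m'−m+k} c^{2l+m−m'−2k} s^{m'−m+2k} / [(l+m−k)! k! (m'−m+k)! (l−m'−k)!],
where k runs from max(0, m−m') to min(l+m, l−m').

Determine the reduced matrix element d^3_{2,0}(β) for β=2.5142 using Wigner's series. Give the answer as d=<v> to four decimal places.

d=-0.3820

d^3_{2,0}(β=2.5142) via Wigner's sum:
Half-angle: c=0.308577, s=0.951199. N=√(120·1·6·6)=65.726707
Admissible k: 0..1 (factorial args all ≥0)
  k=0: (−1)^2·65.7267/(12)·0.3086^4·0.9512^2 = +0.044932
  k=1: (−1)^3·65.7267/(12)·0.3086^2·0.9512^4 = -0.426946
d^3_{2,0}(2.5142) = +0.044932 -0.426946 = -0.382014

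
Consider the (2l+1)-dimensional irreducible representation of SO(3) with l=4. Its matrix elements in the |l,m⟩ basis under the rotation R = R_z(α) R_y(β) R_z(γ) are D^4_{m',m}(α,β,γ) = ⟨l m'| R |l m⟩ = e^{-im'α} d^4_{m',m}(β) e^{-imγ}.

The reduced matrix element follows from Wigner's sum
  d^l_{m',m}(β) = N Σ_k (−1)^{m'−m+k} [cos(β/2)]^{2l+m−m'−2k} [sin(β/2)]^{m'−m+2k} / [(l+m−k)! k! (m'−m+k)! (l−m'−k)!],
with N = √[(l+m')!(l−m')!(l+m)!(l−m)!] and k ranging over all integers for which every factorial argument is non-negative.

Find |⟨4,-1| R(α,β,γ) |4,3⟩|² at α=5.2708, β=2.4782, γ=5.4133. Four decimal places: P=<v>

P=0.2327

First d^4_{-1,3}(β=2.4782), then the phase factors e^{-i(-1)α} and e^{-i(3)γ}:
Half-angle: c=0.325647, s=0.945491. N=√(6·120·5040·1)=1904.940944
Admissible k: 4..5 (factorial args all ≥0)
  k=4: (−1)^0·1904.9409/(144)·0.3256^4·0.9455^4 = +0.118888
  k=5: (−1)^1·1904.9409/(240)·0.3256^2·0.9455^6 = -0.601327
d^4_{-1,3}(2.4782) = +0.118888 -0.601327 = -0.482438
|D^4_{-1,3}|² = |d^4_{-1,3}(β)|² = (-0.482438)² = 0.232747 (the z-rotation phases have unit modulus)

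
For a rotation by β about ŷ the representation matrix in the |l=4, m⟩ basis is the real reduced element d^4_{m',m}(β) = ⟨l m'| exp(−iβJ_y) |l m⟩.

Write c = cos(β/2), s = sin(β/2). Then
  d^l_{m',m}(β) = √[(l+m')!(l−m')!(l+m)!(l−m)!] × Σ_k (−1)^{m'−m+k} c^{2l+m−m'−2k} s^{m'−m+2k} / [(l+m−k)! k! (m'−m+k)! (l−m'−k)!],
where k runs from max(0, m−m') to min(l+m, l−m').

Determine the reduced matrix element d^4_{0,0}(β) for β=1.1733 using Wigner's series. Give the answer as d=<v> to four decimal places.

d=-0.0887

d^4_{0,0}(β=1.1733) via Wigner's sum:
With c≡cos(β/2)=0.832800 and s≡sin(β/2)=0.553574, N=[24·24·24·24]^{1/2}=576.000000
The bounds max(0,m−m')=0 and min(l+m,l−m')=4 give 5 terms
  k=0: (−1)^0·576.0000/(576)·0.8328^8·0.5536^0 = +0.231380
  k=1: (−1)^1·576.0000/(36)·0.8328^6·0.5536^2 = -1.635745
  k=2: (−1)^2·576.0000/(16)·0.8328^4·0.5536^4 = +1.626180
  k=3: (−1)^3·576.0000/(36)·0.8328^2·0.5536^6 = -0.319342
  k=4: (−1)^4·576.0000/(576)·0.8328^0·0.5536^8 = +0.008819
d^4_{0,0}(1.1733) = +0.231380 -1.635745 +1.626180 -0.319342 +0.008819 = -0.088709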